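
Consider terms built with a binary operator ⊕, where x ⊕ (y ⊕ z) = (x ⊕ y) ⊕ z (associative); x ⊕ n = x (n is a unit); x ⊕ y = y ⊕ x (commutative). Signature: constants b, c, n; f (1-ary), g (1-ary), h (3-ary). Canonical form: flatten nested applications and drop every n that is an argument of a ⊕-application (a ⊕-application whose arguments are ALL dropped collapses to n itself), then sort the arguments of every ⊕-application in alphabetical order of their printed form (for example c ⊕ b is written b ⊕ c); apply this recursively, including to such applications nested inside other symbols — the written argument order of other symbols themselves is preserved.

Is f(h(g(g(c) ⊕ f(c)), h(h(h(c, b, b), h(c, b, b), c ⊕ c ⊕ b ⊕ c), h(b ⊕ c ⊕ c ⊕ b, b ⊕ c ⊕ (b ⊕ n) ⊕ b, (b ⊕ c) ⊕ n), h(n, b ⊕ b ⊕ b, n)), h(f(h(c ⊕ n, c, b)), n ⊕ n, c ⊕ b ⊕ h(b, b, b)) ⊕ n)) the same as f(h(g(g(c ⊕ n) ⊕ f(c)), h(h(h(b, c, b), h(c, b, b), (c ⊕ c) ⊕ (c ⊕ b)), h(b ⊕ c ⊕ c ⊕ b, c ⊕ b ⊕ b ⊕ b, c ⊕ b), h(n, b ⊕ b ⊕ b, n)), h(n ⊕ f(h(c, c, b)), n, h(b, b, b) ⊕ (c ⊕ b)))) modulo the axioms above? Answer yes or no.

Answer: no — f(h(g(f(c) ⊕ g(c)), h(h(h(c, b, b), h(c, b, b), b ⊕ c ⊕ c ⊕ c), h(b ⊕ b ⊕ c ⊕ c, b ⊕ b ⊕ b ⊕ c, b ⊕ c), h(n, b ⊕ b ⊕ b, n)), h(f(h(c, c, b)), n, b ⊕ c ⊕ h(b, b, b)))) vs f(h(g(f(c) ⊕ g(c)), h(h(h(b, c, b), h(c, b, b), b ⊕ c ⊕ c ⊕ c), h(b ⊕ b ⊕ c ⊕ c, b ⊕ b ⊕ b ⊕ c, b ⊕ c), h(n, b ⊕ b ⊕ b, n)), h(f(h(c, c, b)), n, b ⊕ c ⊕ h(b, b, b))))

Derivation:
Left:  f(h(g(g(c) ⊕ f(c)), h(h(h(c, b, b), h(c, b, b), c ⊕ c ⊕ b ⊕ c), h(b ⊕ c ⊕ c ⊕ b, b ⊕ c ⊕ (b ⊕ n) ⊕ b, (b ⊕ c) ⊕ n), h(n, b ⊕ b ⊕ b, n)), h(f(h(c ⊕ n, c, b)), n ⊕ n, c ⊕ b ⊕ h(b, b, b)) ⊕ n))
  Descend into:  h(f(h(c ⊕ n, c, b)), n ⊕ n, c ⊕ b ⊕ h(b, b, b)) ⊕ n
  Simplify inside:  h(f(h(c ⊕ n, c, b)), n ⊕ n, c ⊕ b ⊕ h(b, b, b))  →  h(f(h(c, c, b)), n, b ⊕ c ⊕ h(b, b, b))
  Drop the unit:  drop n
  Sort:  h(f(h(c, c, b)), n, b ⊕ c ⊕ h(b, b, b))
  Reassemble:  f(h(g(f(c) ⊕ g(c)), h(h(h(c, b, b), h(c, b, b), b ⊕ c ⊕ c ⊕ c), h(b ⊕ b ⊕ c ⊕ c, b ⊕ b ⊕ b ⊕ c, b ⊕ c), h(n, b ⊕ b ⊕ b, n)), h(f(h(c, c, b)), n, b ⊕ c ⊕ h(b, b, b))))
Right:  f(h(g(g(c ⊕ n) ⊕ f(c)), h(h(h(b, c, b), h(c, b, b), (c ⊕ c) ⊕ (c ⊕ b)), h(b ⊕ c ⊕ c ⊕ b, c ⊕ b ⊕ b ⊕ b, c ⊕ b), h(n, b ⊕ b ⊕ b, n)), h(n ⊕ f(h(c, c, b)), n, h(b, b, b) ⊕ (c ⊕ b))))
  Descend into:  h(b, b, b) ⊕ (c ⊕ b)
  Flatten:  h(b, b, b) ⊕ c ⊕ b
  Sort arguments:  b ⊕ c ⊕ h(b, b, b)
  Reassemble:  f(h(g(f(c) ⊕ g(c)), h(h(h(b, c, b), h(c, b, b), b ⊕ c ⊕ c ⊕ c), h(b ⊕ b ⊕ c ⊕ c, b ⊕ b ⊕ b ⊕ c, b ⊕ c), h(n, b ⊕ b ⊕ b, n)), h(f(h(c, c, b)), n, b ⊕ c ⊕ h(b, b, b))))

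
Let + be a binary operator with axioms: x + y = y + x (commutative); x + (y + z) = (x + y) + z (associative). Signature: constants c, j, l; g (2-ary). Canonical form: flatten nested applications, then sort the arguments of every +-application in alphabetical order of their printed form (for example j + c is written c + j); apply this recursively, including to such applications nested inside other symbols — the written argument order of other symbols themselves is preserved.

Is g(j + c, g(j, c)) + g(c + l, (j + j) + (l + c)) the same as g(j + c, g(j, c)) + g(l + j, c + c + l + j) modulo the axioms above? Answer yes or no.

Answer: no — g(c + j, g(j, c)) + g(c + l, c + j + j + l) vs g(c + j, g(j, c)) + g(j + l, c + c + j + l)

Derivation:
Left:  g(j + c, g(j, c)) + g(c + l, (j + j) + (l + c))
  Canonicalize subterm:  g(j + c, g(j, c))  →  g(c + j, g(j, c))
  Simplify inside:  g(c + l, (j + j) + (l + c))  →  g(c + l, c + j + j + l)
  Sort:  g(c + j, g(j, c)) + g(c + l, c + j + j + l)
Right:  g(j + c, g(j, c)) + g(l + j, c + c + l + j)
  Inside:  g(j + c, g(j, c))  →  g(c + j, g(j, c))
  Inside:  g(l + j, c + c + l + j)  →  g(j + l, c + c + j + l)
  Sort arguments:  g(c + j, g(j, c)) + g(j + l, c + c + j + l)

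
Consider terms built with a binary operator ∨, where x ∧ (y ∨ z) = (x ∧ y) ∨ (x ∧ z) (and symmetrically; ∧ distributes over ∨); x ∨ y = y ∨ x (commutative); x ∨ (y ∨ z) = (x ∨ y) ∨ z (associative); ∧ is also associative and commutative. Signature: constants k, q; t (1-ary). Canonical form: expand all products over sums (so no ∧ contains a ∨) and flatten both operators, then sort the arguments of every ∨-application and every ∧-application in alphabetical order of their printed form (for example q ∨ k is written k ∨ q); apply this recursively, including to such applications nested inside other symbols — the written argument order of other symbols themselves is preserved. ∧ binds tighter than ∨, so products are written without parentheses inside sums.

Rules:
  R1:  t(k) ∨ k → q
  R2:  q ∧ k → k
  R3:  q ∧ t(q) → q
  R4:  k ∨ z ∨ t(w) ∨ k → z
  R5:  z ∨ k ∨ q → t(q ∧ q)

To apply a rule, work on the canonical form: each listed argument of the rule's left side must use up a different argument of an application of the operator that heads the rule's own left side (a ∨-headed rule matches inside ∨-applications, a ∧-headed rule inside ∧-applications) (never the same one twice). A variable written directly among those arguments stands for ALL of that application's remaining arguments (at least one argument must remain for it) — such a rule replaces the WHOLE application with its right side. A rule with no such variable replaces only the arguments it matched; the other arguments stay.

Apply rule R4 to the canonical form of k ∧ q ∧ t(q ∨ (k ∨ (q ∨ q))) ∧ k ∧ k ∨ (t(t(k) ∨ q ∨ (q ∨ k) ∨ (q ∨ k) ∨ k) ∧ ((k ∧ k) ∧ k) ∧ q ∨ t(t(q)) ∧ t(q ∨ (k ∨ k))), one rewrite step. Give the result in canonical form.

Canonical form:  k ∧ k ∧ k ∧ q ∧ t(k ∨ k ∨ k ∨ q ∨ q ∨ q ∨ t(k)) ∨ k ∧ k ∧ k ∧ q ∧ t(k ∨ q ∨ q ∨ q) ∨ t(k ∨ k ∨ q) ∧ t(t(q))
Match R4:  consume k, k, t(k);  w := k, z := k ∨ q ∨ q ∨ q
The extension variable absorbs all remaining arguments, so the whole application is rewritten.
Result:  k ∧ k ∧ k ∧ q ∧ t(k ∨ q ∨ q ∨ q) ∨ k ∧ k ∧ k ∧ q ∧ t(k ∨ q ∨ q ∨ q) ∨ t(k ∨ k ∨ q) ∧ t(t(q))

Answer: k ∧ k ∧ k ∧ q ∧ t(k ∨ q ∨ q ∨ q) ∨ k ∧ k ∧ k ∧ q ∧ t(k ∨ q ∨ q ∨ q) ∨ t(k ∨ k ∨ q) ∧ t(t(q))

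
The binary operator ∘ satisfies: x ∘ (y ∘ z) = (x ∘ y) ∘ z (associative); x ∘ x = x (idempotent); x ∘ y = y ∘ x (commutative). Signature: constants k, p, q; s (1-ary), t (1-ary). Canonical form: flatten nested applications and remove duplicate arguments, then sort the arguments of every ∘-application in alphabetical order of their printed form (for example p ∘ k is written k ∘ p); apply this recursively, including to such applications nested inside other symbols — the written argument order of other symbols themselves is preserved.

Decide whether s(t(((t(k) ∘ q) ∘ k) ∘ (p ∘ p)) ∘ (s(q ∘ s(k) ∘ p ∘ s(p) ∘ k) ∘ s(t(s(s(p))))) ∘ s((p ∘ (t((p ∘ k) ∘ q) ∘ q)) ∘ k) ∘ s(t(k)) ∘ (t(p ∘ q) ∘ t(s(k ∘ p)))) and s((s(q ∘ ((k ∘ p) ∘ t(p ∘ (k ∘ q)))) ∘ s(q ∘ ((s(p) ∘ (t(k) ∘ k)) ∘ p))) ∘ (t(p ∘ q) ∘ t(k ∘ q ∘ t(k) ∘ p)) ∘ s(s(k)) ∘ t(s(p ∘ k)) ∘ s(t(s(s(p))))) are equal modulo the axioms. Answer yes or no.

Left:  s(t(((t(k) ∘ q) ∘ k) ∘ (p ∘ p)) ∘ (s(q ∘ s(k) ∘ p ∘ s(p) ∘ k) ∘ s(t(s(s(p))))) ∘ s((p ∘ (t((p ∘ k) ∘ q) ∘ q)) ∘ k) ∘ s(t(k)) ∘ (t(p ∘ q) ∘ t(s(k ∘ p))))
  Descend into:  t(((t(k) ∘ q) ∘ k) ∘ (p ∘ p)) ∘ (s(q ∘ s(k) ∘ p ∘ s(p) ∘ k) ∘ s(t(s(s(p))))) ∘ s((p ∘ (t((p ∘ k) ∘ q) ∘ q)) ∘ k) ∘ s(t(k)) ∘ (t(p ∘ q) ∘ t(s(k ∘ p)))
  Flatten:  t(((t(k) ∘ q) ∘ k) ∘ (p ∘ p)) ∘ s(q ∘ s(k) ∘ p ∘ s(p) ∘ k) ∘ s(t(s(s(p)))) ∘ s((p ∘ (t((p ∘ k) ∘ q) ∘ q)) ∘ k) ∘ s(t(k)) ∘ t(p ∘ q) ∘ t(s(k ∘ p))
  Inside:  t(((t(k) ∘ q) ∘ k) ∘ (p ∘ p))  →  t(k ∘ p ∘ q ∘ t(k))
  Simplify inside:  s(q ∘ s(k) ∘ p ∘ s(p) ∘ k)  →  s(k ∘ p ∘ q ∘ s(k) ∘ s(p))
  Canonicalize subterm:  s((p ∘ (t((p ∘ k) ∘ q) ∘ q)) ∘ k)  →  s(k ∘ p ∘ q ∘ t(k ∘ p ∘ q))
  Order the arguments:  s(k ∘ p ∘ q ∘ s(k) ∘ s(p)) ∘ s(k ∘ p ∘ q ∘ t(k ∘ p ∘ q)) ∘ s(t(k)) ∘ s(t(s(s(p)))) ∘ t(k ∘ p ∘ q ∘ t(k)) ∘ t(p ∘ q) ∘ t(s(k ∘ p))
  Rebuild:  s(s(k ∘ p ∘ q ∘ s(k) ∘ s(p)) ∘ s(k ∘ p ∘ q ∘ t(k ∘ p ∘ q)) ∘ s(t(k)) ∘ s(t(s(s(p)))) ∘ t(k ∘ p ∘ q ∘ t(k)) ∘ t(p ∘ q) ∘ t(s(k ∘ p)))
Right:  s((s(q ∘ ((k ∘ p) ∘ t(p ∘ (k ∘ q)))) ∘ s(q ∘ ((s(p) ∘ (t(k) ∘ k)) ∘ p))) ∘ (t(p ∘ q) ∘ t(k ∘ q ∘ t(k) ∘ p)) ∘ s(s(k)) ∘ t(s(p ∘ k)) ∘ s(t(s(s(p)))))
  Focus inside:  (s(q ∘ ((k ∘ p) ∘ t(p ∘ (k ∘ q)))) ∘ s(q ∘ ((s(p) ∘ (t(k) ∘ k)) ∘ p))) ∘ (t(p ∘ q) ∘ t(k ∘ q ∘ t(k) ∘ p)) ∘ s(s(k)) ∘ t(s(p ∘ k)) ∘ s(t(s(s(p))))
  Un-nest:  s(q ∘ ((k ∘ p) ∘ t(p ∘ (k ∘ q)))) ∘ s(q ∘ ((s(p) ∘ (t(k) ∘ k)) ∘ p)) ∘ t(p ∘ q) ∘ t(k ∘ q ∘ t(k) ∘ p) ∘ s(s(k)) ∘ t(s(p ∘ k)) ∘ s(t(s(s(p))))
  Canonicalize subterm:  s(q ∘ ((k ∘ p) ∘ t(p ∘ (k ∘ q))))  →  s(k ∘ p ∘ q ∘ t(k ∘ p ∘ q))
  Simplify inside:  s(q ∘ ((s(p) ∘ (t(k) ∘ k)) ∘ p))  →  s(k ∘ p ∘ q ∘ s(p) ∘ t(k))
  Inside:  t(k ∘ q ∘ t(k) ∘ p)  →  t(k ∘ p ∘ q ∘ t(k))
  Sort:  s(k ∘ p ∘ q ∘ s(p) ∘ t(k)) ∘ s(k ∘ p ∘ q ∘ t(k ∘ p ∘ q)) ∘ s(s(k)) ∘ s(t(s(s(p)))) ∘ t(k ∘ p ∘ q ∘ t(k)) ∘ t(p ∘ q) ∘ t(s(k ∘ p))
  Rebuild:  s(s(k ∘ p ∘ q ∘ s(p) ∘ t(k)) ∘ s(k ∘ p ∘ q ∘ t(k ∘ p ∘ q)) ∘ s(s(k)) ∘ s(t(s(s(p)))) ∘ t(k ∘ p ∘ q ∘ t(k)) ∘ t(p ∘ q) ∘ t(s(k ∘ p)))

Answer: no — s(s(k ∘ p ∘ q ∘ s(k) ∘ s(p)) ∘ s(k ∘ p ∘ q ∘ t(k ∘ p ∘ q)) ∘ s(t(k)) ∘ s(t(s(s(p)))) ∘ t(k ∘ p ∘ q ∘ t(k)) ∘ t(p ∘ q) ∘ t(s(k ∘ p))) vs s(s(k ∘ p ∘ q ∘ s(p) ∘ t(k)) ∘ s(k ∘ p ∘ q ∘ t(k ∘ p ∘ q)) ∘ s(s(k)) ∘ s(t(s(s(p)))) ∘ t(k ∘ p ∘ q ∘ t(k)) ∘ t(p ∘ q) ∘ t(s(k ∘ p)))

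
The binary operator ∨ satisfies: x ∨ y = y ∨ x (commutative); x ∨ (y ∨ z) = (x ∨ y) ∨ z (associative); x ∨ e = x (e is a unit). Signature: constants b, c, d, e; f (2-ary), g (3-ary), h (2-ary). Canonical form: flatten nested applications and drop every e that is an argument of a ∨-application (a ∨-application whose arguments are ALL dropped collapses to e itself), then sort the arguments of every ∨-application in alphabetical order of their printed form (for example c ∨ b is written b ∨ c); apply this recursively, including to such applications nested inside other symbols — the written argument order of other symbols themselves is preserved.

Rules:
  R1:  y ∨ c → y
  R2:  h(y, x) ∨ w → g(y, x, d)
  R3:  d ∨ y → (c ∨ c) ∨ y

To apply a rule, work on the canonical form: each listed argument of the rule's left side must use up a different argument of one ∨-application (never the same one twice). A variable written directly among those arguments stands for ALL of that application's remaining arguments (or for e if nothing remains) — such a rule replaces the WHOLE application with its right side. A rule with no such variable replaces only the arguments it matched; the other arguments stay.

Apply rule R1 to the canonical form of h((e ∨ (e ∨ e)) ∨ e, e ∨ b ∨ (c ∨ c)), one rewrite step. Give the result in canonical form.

Canonical form:  h(e, b ∨ c ∨ c)
Apply R1:  consuming c;  y := b ∨ c
The variable takes the whole remainder — replace the entire application.
New term:  h(e, b ∨ c)

Answer: h(e, b ∨ c)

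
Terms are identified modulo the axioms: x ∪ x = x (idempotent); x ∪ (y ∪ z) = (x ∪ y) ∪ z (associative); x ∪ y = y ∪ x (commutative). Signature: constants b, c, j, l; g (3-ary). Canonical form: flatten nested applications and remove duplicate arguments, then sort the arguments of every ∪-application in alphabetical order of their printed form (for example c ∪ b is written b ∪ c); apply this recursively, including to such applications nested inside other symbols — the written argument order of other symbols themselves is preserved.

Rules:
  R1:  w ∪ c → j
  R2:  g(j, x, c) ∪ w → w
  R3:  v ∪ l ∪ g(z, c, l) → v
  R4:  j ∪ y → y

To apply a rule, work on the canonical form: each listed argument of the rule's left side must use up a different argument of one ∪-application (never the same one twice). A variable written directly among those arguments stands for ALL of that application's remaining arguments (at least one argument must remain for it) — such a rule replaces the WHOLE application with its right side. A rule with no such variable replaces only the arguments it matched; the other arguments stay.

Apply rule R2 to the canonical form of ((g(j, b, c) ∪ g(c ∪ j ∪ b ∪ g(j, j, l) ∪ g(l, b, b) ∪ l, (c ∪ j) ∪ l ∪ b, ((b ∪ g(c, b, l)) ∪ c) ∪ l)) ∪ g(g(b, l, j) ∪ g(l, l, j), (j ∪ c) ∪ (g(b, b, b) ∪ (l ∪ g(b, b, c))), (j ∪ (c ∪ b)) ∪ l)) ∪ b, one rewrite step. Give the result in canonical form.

Canonical form:  b ∪ g(b ∪ c ∪ g(j, j, l) ∪ g(l, b, b) ∪ j ∪ l, b ∪ c ∪ j ∪ l, b ∪ c ∪ g(c, b, l) ∪ l) ∪ g(g(b, l, j) ∪ g(l, l, j), c ∪ g(b, b, b) ∪ g(b, b, c) ∪ j ∪ l, b ∪ c ∪ j ∪ l) ∪ g(j, b, c)
Apply R2:  consuming g(j, b, c);  w := b ∪ g(b ∪ c ∪ g(j, j, l) ∪ g(l, b, b) ∪ j ∪ l, b ∪ c ∪ j ∪ l, b ∪ c ∪ g(c, b, l) ∪ l) ∪ g(g(b, l, j) ∪ g(l, l, j), c ∪ g(b, b, b) ∪ g(b, b, c) ∪ j ∪ l, b ∪ c ∪ j ∪ l), x := b
Every leftover argument binds to the variable; the entire application is replaced.
Giving:  b ∪ g(b ∪ c ∪ g(j, j, l) ∪ g(l, b, b) ∪ j ∪ l, b ∪ c ∪ j ∪ l, b ∪ c ∪ g(c, b, l) ∪ l) ∪ g(g(b, l, j) ∪ g(l, l, j), c ∪ g(b, b, b) ∪ g(b, b, c) ∪ j ∪ l, b ∪ c ∪ j ∪ l)

Answer: b ∪ g(b ∪ c ∪ g(j, j, l) ∪ g(l, b, b) ∪ j ∪ l, b ∪ c ∪ j ∪ l, b ∪ c ∪ g(c, b, l) ∪ l) ∪ g(g(b, l, j) ∪ g(l, l, j), c ∪ g(b, b, b) ∪ g(b, b, c) ∪ j ∪ l, b ∪ c ∪ j ∪ l)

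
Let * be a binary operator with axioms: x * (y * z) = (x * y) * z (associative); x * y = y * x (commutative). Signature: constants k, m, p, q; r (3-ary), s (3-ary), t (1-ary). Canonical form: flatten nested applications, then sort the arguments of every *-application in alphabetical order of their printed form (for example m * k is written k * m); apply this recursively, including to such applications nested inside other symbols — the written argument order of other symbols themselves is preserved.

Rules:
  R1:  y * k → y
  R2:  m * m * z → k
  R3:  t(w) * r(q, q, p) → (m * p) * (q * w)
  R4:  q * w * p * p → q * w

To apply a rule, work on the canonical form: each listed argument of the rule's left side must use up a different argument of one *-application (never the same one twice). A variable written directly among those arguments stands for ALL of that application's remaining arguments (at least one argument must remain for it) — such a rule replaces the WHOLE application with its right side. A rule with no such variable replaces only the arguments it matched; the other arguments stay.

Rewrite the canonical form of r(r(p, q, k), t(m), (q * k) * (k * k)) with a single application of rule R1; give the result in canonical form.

Answer: r(r(p, q, k), t(m), k * k * q)

Derivation:
Canonical form:  r(r(p, q, k), t(m), k * k * k * q)
Match R1:  consume k;  y := k * k * q
The variable takes the whole remainder — replace the entire application.
New term:  r(r(p, q, k), t(m), k * k * q)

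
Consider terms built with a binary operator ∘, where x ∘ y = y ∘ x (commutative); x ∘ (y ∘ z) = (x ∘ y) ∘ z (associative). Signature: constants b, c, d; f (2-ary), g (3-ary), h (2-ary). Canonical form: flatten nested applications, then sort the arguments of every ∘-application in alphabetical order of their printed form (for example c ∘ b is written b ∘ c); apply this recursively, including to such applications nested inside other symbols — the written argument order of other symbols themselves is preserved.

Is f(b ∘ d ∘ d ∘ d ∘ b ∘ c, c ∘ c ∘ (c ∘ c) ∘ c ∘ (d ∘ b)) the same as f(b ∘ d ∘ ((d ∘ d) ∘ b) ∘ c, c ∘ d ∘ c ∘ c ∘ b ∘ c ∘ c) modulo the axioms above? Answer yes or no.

Answer: yes — both canonical forms are f(b ∘ b ∘ c ∘ d ∘ d ∘ d, b ∘ c ∘ c ∘ c ∘ c ∘ c ∘ d)

Derivation:
Left:  f(b ∘ d ∘ d ∘ d ∘ b ∘ c, c ∘ c ∘ (c ∘ c) ∘ c ∘ (d ∘ b))
  Descend into:  c ∘ c ∘ (c ∘ c) ∘ c ∘ (d ∘ b)
  Flatten:  c ∘ c ∘ c ∘ c ∘ c ∘ d ∘ b
  Order the arguments:  b ∘ c ∘ c ∘ c ∘ c ∘ c ∘ d
  Reassemble:  f(b ∘ b ∘ c ∘ d ∘ d ∘ d, b ∘ c ∘ c ∘ c ∘ c ∘ c ∘ d)
Right:  f(b ∘ d ∘ ((d ∘ d) ∘ b) ∘ c, c ∘ d ∘ c ∘ c ∘ b ∘ c ∘ c)
  Descend into:  b ∘ d ∘ ((d ∘ d) ∘ b) ∘ c
  Un-nest:  b ∘ d ∘ d ∘ d ∘ b ∘ c
  Sort:  b ∘ b ∘ c ∘ d ∘ d ∘ d
  Put back:  f(b ∘ b ∘ c ∘ d ∘ d ∘ d, b ∘ c ∘ c ∘ c ∘ c ∘ c ∘ d)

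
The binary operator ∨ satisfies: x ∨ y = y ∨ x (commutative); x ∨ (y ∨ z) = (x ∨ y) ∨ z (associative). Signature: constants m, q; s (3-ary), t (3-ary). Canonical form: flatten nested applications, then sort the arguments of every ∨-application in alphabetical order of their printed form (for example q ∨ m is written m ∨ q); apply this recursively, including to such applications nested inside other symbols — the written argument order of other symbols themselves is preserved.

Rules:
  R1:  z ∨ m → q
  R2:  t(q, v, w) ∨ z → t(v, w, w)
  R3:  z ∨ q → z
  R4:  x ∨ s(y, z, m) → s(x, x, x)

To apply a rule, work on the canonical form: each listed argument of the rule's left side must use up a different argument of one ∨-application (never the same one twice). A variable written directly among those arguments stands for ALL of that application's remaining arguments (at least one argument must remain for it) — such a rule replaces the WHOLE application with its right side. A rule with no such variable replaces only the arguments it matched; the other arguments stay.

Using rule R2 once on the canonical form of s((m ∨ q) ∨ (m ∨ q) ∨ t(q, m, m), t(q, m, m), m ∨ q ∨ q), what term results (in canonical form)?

Canonical form:  s(m ∨ m ∨ q ∨ q ∨ t(q, m, m), t(q, m, m), m ∨ q ∨ q)
Apply R2:  consuming t(q, m, m);  v := m, w := m, z := m ∨ m ∨ q ∨ q
The extension variable absorbs all remaining arguments, so the whole application is rewritten.
Giving:  s(t(m, m, m), t(q, m, m), m ∨ q ∨ q)

Answer: s(t(m, m, m), t(q, m, m), m ∨ q ∨ q)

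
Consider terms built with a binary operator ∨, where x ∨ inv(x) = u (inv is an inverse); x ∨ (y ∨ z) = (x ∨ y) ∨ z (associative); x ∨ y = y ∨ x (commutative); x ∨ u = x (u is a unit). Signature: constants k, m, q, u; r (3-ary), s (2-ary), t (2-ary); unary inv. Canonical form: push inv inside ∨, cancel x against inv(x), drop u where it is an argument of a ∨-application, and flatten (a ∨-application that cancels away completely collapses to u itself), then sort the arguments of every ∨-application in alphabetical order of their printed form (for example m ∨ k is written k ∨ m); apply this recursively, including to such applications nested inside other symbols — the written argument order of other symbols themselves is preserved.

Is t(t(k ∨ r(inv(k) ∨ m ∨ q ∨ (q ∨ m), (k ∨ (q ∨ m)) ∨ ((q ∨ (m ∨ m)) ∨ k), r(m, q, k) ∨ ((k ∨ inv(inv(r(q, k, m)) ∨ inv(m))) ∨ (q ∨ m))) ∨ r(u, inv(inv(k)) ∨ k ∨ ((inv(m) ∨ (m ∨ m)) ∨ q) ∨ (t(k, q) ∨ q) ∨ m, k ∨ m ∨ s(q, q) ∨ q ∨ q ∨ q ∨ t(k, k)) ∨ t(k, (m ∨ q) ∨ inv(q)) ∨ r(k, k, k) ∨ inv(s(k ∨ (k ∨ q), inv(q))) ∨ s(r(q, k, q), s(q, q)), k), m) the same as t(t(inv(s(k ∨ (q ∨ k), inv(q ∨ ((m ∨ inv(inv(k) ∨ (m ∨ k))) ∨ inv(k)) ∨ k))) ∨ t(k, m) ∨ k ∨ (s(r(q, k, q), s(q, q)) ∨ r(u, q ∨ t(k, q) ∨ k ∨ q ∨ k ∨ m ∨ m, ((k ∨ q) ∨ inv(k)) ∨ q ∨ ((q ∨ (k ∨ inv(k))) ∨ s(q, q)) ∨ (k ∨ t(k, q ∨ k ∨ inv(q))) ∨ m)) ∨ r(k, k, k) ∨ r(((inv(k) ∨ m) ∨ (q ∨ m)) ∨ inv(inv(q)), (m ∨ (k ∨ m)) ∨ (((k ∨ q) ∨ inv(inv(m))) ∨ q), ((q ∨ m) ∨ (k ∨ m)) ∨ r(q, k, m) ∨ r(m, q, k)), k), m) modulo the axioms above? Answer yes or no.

Left:  t(t(k ∨ r(inv(k) ∨ m ∨ q ∨ (q ∨ m), (k ∨ (q ∨ m)) ∨ ((q ∨ (m ∨ m)) ∨ k), r(m, q, k) ∨ ((k ∨ inv(inv(r(q, k, m)) ∨ inv(m))) ∨ (q ∨ m))) ∨ r(u, inv(inv(k)) ∨ k ∨ ((inv(m) ∨ (m ∨ m)) ∨ q) ∨ (t(k, q) ∨ q) ∨ m, k ∨ m ∨ s(q, q) ∨ q ∨ q ∨ q ∨ t(k, k)) ∨ t(k, (m ∨ q) ∨ inv(q)) ∨ r(k, k, k) ∨ inv(s(k ∨ (k ∨ q), inv(q))) ∨ s(r(q, k, q), s(q, q)), k), m)
  Focus inside:  k ∨ r(inv(k) ∨ m ∨ q ∨ (q ∨ m), (k ∨ (q ∨ m)) ∨ ((q ∨ (m ∨ m)) ∨ k), r(m, q, k) ∨ ((k ∨ inv(inv(r(q, k, m)) ∨ inv(m))) ∨ (q ∨ m))) ∨ r(u, inv(inv(k)) ∨ k ∨ ((inv(m) ∨ (m ∨ m)) ∨ q) ∨ (t(k, q) ∨ q) ∨ m, k ∨ m ∨ s(q, q) ∨ q ∨ q ∨ q ∨ t(k, k)) ∨ t(k, (m ∨ q) ∨ inv(q)) ∨ r(k, k, k) ∨ inv(s(k ∨ (k ∨ q), inv(q))) ∨ s(r(q, k, q), s(q, q))
  Push inv inside:  distribute inv over ∨ and collapse double inv
  Combine occurrences:  k ∨ r(inv(k) ∨ m ∨ m ∨ q ∨ q, k ∨ k ∨ m ∨ m ∨ m ∨ q ∨ q, k ∨ m ∨ m ∨ q ∨ r(m, q, k) ∨ r(q, k, m)) ∨ r(u, k ∨ k ∨ m ∨ m ∨ q ∨ q ∨ t(k, q), k ∨ m ∨ q ∨ q ∨ q ∨ s(q, q) ∨ t(k, k)) ∨ t(k, m) ∨ r(k, k, k) ∨ inv(s(k ∨ k ∨ q, inv(q))) ∨ s(r(q, k, q), s(q, q))
  Order the arguments:  inv(s(k ∨ k ∨ q, inv(q))) ∨ k ∨ r(inv(k) ∨ m ∨ m ∨ q ∨ q, k ∨ k ∨ m ∨ m ∨ m ∨ q ∨ q, k ∨ m ∨ m ∨ q ∨ r(m, q, k) ∨ r(q, k, m)) ∨ r(k, k, k) ∨ r(u, k ∨ k ∨ m ∨ m ∨ q ∨ q ∨ t(k, q), k ∨ m ∨ q ∨ q ∨ q ∨ s(q, q) ∨ t(k, k)) ∨ s(r(q, k, q), s(q, q)) ∨ t(k, m)
  Put back:  t(t(inv(s(k ∨ k ∨ q, inv(q))) ∨ k ∨ r(inv(k) ∨ m ∨ m ∨ q ∨ q, k ∨ k ∨ m ∨ m ∨ m ∨ q ∨ q, k ∨ m ∨ m ∨ q ∨ r(m, q, k) ∨ r(q, k, m)) ∨ r(k, k, k) ∨ r(u, k ∨ k ∨ m ∨ m ∨ q ∨ q ∨ t(k, q), k ∨ m ∨ q ∨ q ∨ q ∨ s(q, q) ∨ t(k, k)) ∨ s(r(q, k, q), s(q, q)) ∨ t(k, m), k), m)
Right:  t(t(inv(s(k ∨ (q ∨ k), inv(q ∨ ((m ∨ inv(inv(k) ∨ (m ∨ k))) ∨ inv(k)) ∨ k))) ∨ t(k, m) ∨ k ∨ (s(r(q, k, q), s(q, q)) ∨ r(u, q ∨ t(k, q) ∨ k ∨ q ∨ k ∨ m ∨ m, ((k ∨ q) ∨ inv(k)) ∨ q ∨ ((q ∨ (k ∨ inv(k))) ∨ s(q, q)) ∨ (k ∨ t(k, q ∨ k ∨ inv(q))) ∨ m)) ∨ r(k, k, k) ∨ r(((inv(k) ∨ m) ∨ (q ∨ m)) ∨ inv(inv(q)), (m ∨ (k ∨ m)) ∨ (((k ∨ q) ∨ inv(inv(m))) ∨ q), ((q ∨ m) ∨ (k ∨ m)) ∨ r(q, k, m) ∨ r(m, q, k)), k), m)
  Work inside:  inv(s(k ∨ (q ∨ k), inv(q ∨ ((m ∨ inv(inv(k) ∨ (m ∨ k))) ∨ inv(k)) ∨ k))) ∨ t(k, m) ∨ k ∨ (s(r(q, k, q), s(q, q)) ∨ r(u, q ∨ t(k, q) ∨ k ∨ q ∨ k ∨ m ∨ m, ((k ∨ q) ∨ inv(k)) ∨ q ∨ ((q ∨ (k ∨ inv(k))) ∨ s(q, q)) ∨ (k ∨ t(k, q ∨ k ∨ inv(q))) ∨ m)) ∨ r(k, k, k) ∨ r(((inv(k) ∨ m) ∨ (q ∨ m)) ∨ inv(inv(q)), (m ∨ (k ∨ m)) ∨ (((k ∨ q) ∨ inv(inv(m))) ∨ q), ((q ∨ m) ∨ (k ∨ m)) ∨ r(q, k, m) ∨ r(m, q, k))
  Push inv inside:  distribute inv over ∨ and collapse double inv
  Collect terms:  inv(s(k ∨ k ∨ q, inv(q))) ∨ t(k, m) ∨ k ∨ s(r(q, k, q), s(q, q)) ∨ r(u, k ∨ k ∨ m ∨ m ∨ q ∨ q ∨ t(k, q), k ∨ m ∨ q ∨ q ∨ q ∨ s(q, q) ∨ t(k, k)) ∨ r(k, k, k) ∨ r(inv(k) ∨ m ∨ m ∨ q ∨ q, k ∨ k ∨ m ∨ m ∨ m ∨ q ∨ q, k ∨ m ∨ m ∨ q ∨ r(m, q, k) ∨ r(q, k, m))
  Order the arguments:  inv(s(k ∨ k ∨ q, inv(q))) ∨ k ∨ r(inv(k) ∨ m ∨ m ∨ q ∨ q, k ∨ k ∨ m ∨ m ∨ m ∨ q ∨ q, k ∨ m ∨ m ∨ q ∨ r(m, q, k) ∨ r(q, k, m)) ∨ r(k, k, k) ∨ r(u, k ∨ k ∨ m ∨ m ∨ q ∨ q ∨ t(k, q), k ∨ m ∨ q ∨ q ∨ q ∨ s(q, q) ∨ t(k, k)) ∨ s(r(q, k, q), s(q, q)) ∨ t(k, m)
  Rebuild:  t(t(inv(s(k ∨ k ∨ q, inv(q))) ∨ k ∨ r(inv(k) ∨ m ∨ m ∨ q ∨ q, k ∨ k ∨ m ∨ m ∨ m ∨ q ∨ q, k ∨ m ∨ m ∨ q ∨ r(m, q, k) ∨ r(q, k, m)) ∨ r(k, k, k) ∨ r(u, k ∨ k ∨ m ∨ m ∨ q ∨ q ∨ t(k, q), k ∨ m ∨ q ∨ q ∨ q ∨ s(q, q) ∨ t(k, k)) ∨ s(r(q, k, q), s(q, q)) ∨ t(k, m), k), m)

Answer: yes — both canonical forms are t(t(inv(s(k ∨ k ∨ q, inv(q))) ∨ k ∨ r(inv(k) ∨ m ∨ m ∨ q ∨ q, k ∨ k ∨ m ∨ m ∨ m ∨ q ∨ q, k ∨ m ∨ m ∨ q ∨ r(m, q, k) ∨ r(q, k, m)) ∨ r(k, k, k) ∨ r(u, k ∨ k ∨ m ∨ m ∨ q ∨ q ∨ t(k, q), k ∨ m ∨ q ∨ q ∨ q ∨ s(q, q) ∨ t(k, k)) ∨ s(r(q, k, q), s(q, q)) ∨ t(k, m), k), m)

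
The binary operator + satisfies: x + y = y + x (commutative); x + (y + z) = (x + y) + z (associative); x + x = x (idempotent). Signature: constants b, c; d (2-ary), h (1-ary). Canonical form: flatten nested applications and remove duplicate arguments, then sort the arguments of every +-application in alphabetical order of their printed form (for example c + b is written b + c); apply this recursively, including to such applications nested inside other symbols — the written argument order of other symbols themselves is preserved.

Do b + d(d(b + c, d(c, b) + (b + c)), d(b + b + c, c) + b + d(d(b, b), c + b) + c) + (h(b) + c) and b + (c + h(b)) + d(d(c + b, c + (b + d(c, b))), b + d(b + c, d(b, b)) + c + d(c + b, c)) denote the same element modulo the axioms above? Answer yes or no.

Answer: no — b + c + d(d(b + c, b + c + d(c, b)), b + c + d(b + c, c) + d(d(b, b), b + c)) + h(b) vs b + c + d(d(b + c, b + c + d(c, b)), b + c + d(b + c, c) + d(b + c, d(b, b))) + h(b)

Derivation:
Left:  b + d(d(b + c, d(c, b) + (b + c)), d(b + b + c, c) + b + d(d(b, b), c + b) + c) + (h(b) + c)
  Flatten:  b + d(d(b + c, d(c, b) + (b + c)), d(b + b + c, c) + b + d(d(b, b), c + b) + c) + h(b) + c
  Canonicalize subterm:  d(d(b + c, d(c, b) + (b + c)), d(b + b + c, c) + b + d(d(b, b), c + b) + c)  →  d(d(b + c, b + c + d(c, b)), b + c + d(b + c, c) + d(d(b, b), b + c))
  Sort arguments:  b + c + d(d(b + c, b + c + d(c, b)), b + c + d(b + c, c) + d(d(b, b), b + c)) + h(b)
Right:  b + (c + h(b)) + d(d(c + b, c + (b + d(c, b))), b + d(b + c, d(b, b)) + c + d(c + b, c))
  Merge nested applications:  b + c + h(b) + d(d(c + b, c + (b + d(c, b))), b + d(b + c, d(b, b)) + c + d(c + b, c))
  Simplify inside:  d(d(c + b, c + (b + d(c, b))), b + d(b + c, d(b, b)) + c + d(c + b, c))  →  d(d(b + c, b + c + d(c, b)), b + c + d(b + c, c) + d(b + c, d(b, b)))
  Order the arguments:  b + c + d(d(b + c, b + c + d(c, b)), b + c + d(b + c, c) + d(b + c, d(b, b))) + h(b)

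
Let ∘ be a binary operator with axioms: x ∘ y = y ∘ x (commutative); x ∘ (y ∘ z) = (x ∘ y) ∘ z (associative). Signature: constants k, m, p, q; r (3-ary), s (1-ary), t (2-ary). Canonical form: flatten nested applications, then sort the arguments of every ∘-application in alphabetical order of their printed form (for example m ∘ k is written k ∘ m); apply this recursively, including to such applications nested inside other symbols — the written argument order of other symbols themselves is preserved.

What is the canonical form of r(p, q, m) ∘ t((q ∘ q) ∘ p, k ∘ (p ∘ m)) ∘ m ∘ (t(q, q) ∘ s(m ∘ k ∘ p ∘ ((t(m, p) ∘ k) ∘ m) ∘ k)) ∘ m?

Answer: m ∘ m ∘ r(p, q, m) ∘ s(k ∘ k ∘ k ∘ m ∘ m ∘ p ∘ t(m, p)) ∘ t(p ∘ q ∘ q, k ∘ m ∘ p) ∘ t(q, q)

Derivation:
Un-nest:  r(p, q, m) ∘ t((q ∘ q) ∘ p, k ∘ (p ∘ m)) ∘ m ∘ t(q, q) ∘ s(m ∘ k ∘ p ∘ ((t(m, p) ∘ k) ∘ m) ∘ k) ∘ m
Canonicalize subterm:  t((q ∘ q) ∘ p, k ∘ (p ∘ m))  →  t(p ∘ q ∘ q, k ∘ m ∘ p)
Simplify inside:  s(m ∘ k ∘ p ∘ ((t(m, p) ∘ k) ∘ m) ∘ k)  →  s(k ∘ k ∘ k ∘ m ∘ m ∘ p ∘ t(m, p))
Sort:  m ∘ m ∘ r(p, q, m) ∘ s(k ∘ k ∘ k ∘ m ∘ m ∘ p ∘ t(m, p)) ∘ t(p ∘ q ∘ q, k ∘ m ∘ p) ∘ t(q, q)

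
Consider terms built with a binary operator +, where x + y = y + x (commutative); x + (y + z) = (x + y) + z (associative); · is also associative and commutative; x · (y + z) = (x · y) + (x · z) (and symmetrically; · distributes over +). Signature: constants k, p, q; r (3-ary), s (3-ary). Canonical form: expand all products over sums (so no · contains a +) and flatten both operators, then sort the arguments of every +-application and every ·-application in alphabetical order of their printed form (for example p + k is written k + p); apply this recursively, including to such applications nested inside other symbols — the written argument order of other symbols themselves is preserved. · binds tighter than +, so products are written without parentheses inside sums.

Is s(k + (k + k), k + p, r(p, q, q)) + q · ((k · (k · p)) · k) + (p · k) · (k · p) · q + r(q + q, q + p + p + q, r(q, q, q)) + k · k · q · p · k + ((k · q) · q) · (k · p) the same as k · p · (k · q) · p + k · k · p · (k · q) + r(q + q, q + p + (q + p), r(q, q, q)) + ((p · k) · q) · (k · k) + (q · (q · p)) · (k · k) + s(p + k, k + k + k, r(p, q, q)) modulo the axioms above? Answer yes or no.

Answer: no — k · k · k · p · q + k · k · k · p · q + k · k · p · p · q + k · k · p · q · q + r(q + q, p + p + q + q, r(q, q, q)) + s(k + k + k, k + p, r(p, q, q)) vs k · k · k · p · q + k · k · k · p · q + k · k · p · p · q + k · k · p · q · q + r(q + q, p + p + q + q, r(q, q, q)) + s(k + p, k + k + k, r(p, q, q))

Derivation:
Left:  s(k + (k + k), k + p, r(p, q, q)) + q · ((k · (k · p)) · k) + (p · k) · (k · p) · q + r(q + q, q + p + p + q, r(q, q, q)) + k · k · q · p · k + ((k · q) · q) · (k · p)
  Merge nested applications:  s(k + k + k, k + p, r(p, q, q)) + k · k · k · p · q + k · k · p · p · q + r(q + q, p + p + q + q, r(q, q, q)) + k · k · k · p · q + k · k · p · q · q
  Order the arguments:  k · k · k · p · q + k · k · k · p · q + k · k · p · p · q + k · k · p · q · q + r(q + q, p + p + q + q, r(q, q, q)) + s(k + k + k, k + p, r(p, q, q))
Right:  k · p · (k · q) · p + k · k · p · (k · q) + r(q + q, q + p + (q + p), r(q, q, q)) + ((p · k) · q) · (k · k) + (q · (q · p)) · (k · k) + s(p + k, k + k + k, r(p, q, q))
  Merge nested applications:  k · k · p · p · q + k · k · k · p · q + r(q + q, p + p + q + q, r(q, q, q)) + k · k · k · p · q + k · k · p · q · q + s(k + p, k + k + k, r(p, q, q))
  Sort:  k · k · k · p · q + k · k · k · p · q + k · k · p · p · q + k · k · p · q · q + r(q + q, p + p + q + q, r(q, q, q)) + s(k + p, k + k + k, r(p, q, q))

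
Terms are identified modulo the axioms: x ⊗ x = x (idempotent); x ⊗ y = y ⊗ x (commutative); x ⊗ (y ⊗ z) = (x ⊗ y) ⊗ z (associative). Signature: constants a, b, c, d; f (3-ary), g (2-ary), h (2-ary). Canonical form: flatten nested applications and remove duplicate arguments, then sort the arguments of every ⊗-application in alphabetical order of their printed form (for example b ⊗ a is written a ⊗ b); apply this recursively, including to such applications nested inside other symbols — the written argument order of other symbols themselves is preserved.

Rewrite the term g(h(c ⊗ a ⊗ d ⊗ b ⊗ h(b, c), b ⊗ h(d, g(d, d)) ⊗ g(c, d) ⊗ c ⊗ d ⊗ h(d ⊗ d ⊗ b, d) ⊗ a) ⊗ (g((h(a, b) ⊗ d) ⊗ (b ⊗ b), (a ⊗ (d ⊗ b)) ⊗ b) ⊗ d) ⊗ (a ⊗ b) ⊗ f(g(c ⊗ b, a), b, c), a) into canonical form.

Work inside:  h(c ⊗ a ⊗ d ⊗ b ⊗ h(b, c), b ⊗ h(d, g(d, d)) ⊗ g(c, d) ⊗ c ⊗ d ⊗ h(d ⊗ d ⊗ b, d) ⊗ a) ⊗ (g((h(a, b) ⊗ d) ⊗ (b ⊗ b), (a ⊗ (d ⊗ b)) ⊗ b) ⊗ d) ⊗ (a ⊗ b) ⊗ f(g(c ⊗ b, a), b, c)
Flatten:  h(c ⊗ a ⊗ d ⊗ b ⊗ h(b, c), b ⊗ h(d, g(d, d)) ⊗ g(c, d) ⊗ c ⊗ d ⊗ h(d ⊗ d ⊗ b, d) ⊗ a) ⊗ g((h(a, b) ⊗ d) ⊗ (b ⊗ b), (a ⊗ (d ⊗ b)) ⊗ b) ⊗ d ⊗ a ⊗ b ⊗ f(g(c ⊗ b, a), b, c)
Inside:  h(c ⊗ a ⊗ d ⊗ b ⊗ h(b, c), b ⊗ h(d, g(d, d)) ⊗ g(c, d) ⊗ c ⊗ d ⊗ h(d ⊗ d ⊗ b, d) ⊗ a)  →  h(a ⊗ b ⊗ c ⊗ d ⊗ h(b, c), a ⊗ b ⊗ c ⊗ d ⊗ g(c, d) ⊗ h(b ⊗ d, d) ⊗ h(d, g(d, d)))
Inside:  g((h(a, b) ⊗ d) ⊗ (b ⊗ b), (a ⊗ (d ⊗ b)) ⊗ b)  →  g(b ⊗ d ⊗ h(a, b), a ⊗ b ⊗ d)
Canonicalize subterm:  f(g(c ⊗ b, a), b, c)  →  f(g(b ⊗ c, a), b, c)
Sort arguments:  a ⊗ b ⊗ d ⊗ f(g(b ⊗ c, a), b, c) ⊗ g(b ⊗ d ⊗ h(a, b), a ⊗ b ⊗ d) ⊗ h(a ⊗ b ⊗ c ⊗ d ⊗ h(b, c), a ⊗ b ⊗ c ⊗ d ⊗ g(c, d) ⊗ h(b ⊗ d, d) ⊗ h(d, g(d, d)))
Put back:  g(a ⊗ b ⊗ d ⊗ f(g(b ⊗ c, a), b, c) ⊗ g(b ⊗ d ⊗ h(a, b), a ⊗ b ⊗ d) ⊗ h(a ⊗ b ⊗ c ⊗ d ⊗ h(b, c), a ⊗ b ⊗ c ⊗ d ⊗ g(c, d) ⊗ h(b ⊗ d, d) ⊗ h(d, g(d, d))), a)

Answer: g(a ⊗ b ⊗ d ⊗ f(g(b ⊗ c, a), b, c) ⊗ g(b ⊗ d ⊗ h(a, b), a ⊗ b ⊗ d) ⊗ h(a ⊗ b ⊗ c ⊗ d ⊗ h(b, c), a ⊗ b ⊗ c ⊗ d ⊗ g(c, d) ⊗ h(b ⊗ d, d) ⊗ h(d, g(d, d))), a)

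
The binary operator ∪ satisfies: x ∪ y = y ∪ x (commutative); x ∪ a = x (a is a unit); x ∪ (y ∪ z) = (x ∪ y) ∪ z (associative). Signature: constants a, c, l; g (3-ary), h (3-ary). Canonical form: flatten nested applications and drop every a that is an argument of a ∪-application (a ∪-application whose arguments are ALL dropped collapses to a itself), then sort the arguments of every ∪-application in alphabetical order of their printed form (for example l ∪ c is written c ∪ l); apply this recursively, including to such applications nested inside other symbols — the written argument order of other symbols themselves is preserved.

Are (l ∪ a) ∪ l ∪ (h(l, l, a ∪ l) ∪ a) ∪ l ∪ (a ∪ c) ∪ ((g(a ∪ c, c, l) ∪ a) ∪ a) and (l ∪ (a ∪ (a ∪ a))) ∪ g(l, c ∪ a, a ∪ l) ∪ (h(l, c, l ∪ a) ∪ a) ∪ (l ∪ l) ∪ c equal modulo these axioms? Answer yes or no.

Left:  (l ∪ a) ∪ l ∪ (h(l, l, a ∪ l) ∪ a) ∪ l ∪ (a ∪ c) ∪ ((g(a ∪ c, c, l) ∪ a) ∪ a)
  Flatten:  l ∪ a ∪ l ∪ h(l, l, a ∪ l) ∪ a ∪ l ∪ a ∪ c ∪ g(a ∪ c, c, l) ∪ a ∪ a
  Inside:  h(l, l, a ∪ l)  →  h(l, l, l)
  Canonicalize subterm:  g(a ∪ c, c, l)  →  g(c, c, l)
  Units out:  drop a (×5)
  Sort:  c ∪ g(c, c, l) ∪ h(l, l, l) ∪ l ∪ l ∪ l
Right:  (l ∪ (a ∪ (a ∪ a))) ∪ g(l, c ∪ a, a ∪ l) ∪ (h(l, c, l ∪ a) ∪ a) ∪ (l ∪ l) ∪ c
  Un-nest:  l ∪ a ∪ a ∪ a ∪ g(l, c ∪ a, a ∪ l) ∪ h(l, c, l ∪ a) ∪ a ∪ l ∪ l ∪ c
  Simplify inside:  g(l, c ∪ a, a ∪ l)  →  g(l, c, l)
  Simplify inside:  h(l, c, l ∪ a)  →  h(l, c, l)
  Units out:  drop a (×4)
  Sort arguments:  c ∪ g(l, c, l) ∪ h(l, c, l) ∪ l ∪ l ∪ l

Answer: no — c ∪ g(c, c, l) ∪ h(l, l, l) ∪ l ∪ l ∪ l vs c ∪ g(l, c, l) ∪ h(l, c, l) ∪ l ∪ l ∪ l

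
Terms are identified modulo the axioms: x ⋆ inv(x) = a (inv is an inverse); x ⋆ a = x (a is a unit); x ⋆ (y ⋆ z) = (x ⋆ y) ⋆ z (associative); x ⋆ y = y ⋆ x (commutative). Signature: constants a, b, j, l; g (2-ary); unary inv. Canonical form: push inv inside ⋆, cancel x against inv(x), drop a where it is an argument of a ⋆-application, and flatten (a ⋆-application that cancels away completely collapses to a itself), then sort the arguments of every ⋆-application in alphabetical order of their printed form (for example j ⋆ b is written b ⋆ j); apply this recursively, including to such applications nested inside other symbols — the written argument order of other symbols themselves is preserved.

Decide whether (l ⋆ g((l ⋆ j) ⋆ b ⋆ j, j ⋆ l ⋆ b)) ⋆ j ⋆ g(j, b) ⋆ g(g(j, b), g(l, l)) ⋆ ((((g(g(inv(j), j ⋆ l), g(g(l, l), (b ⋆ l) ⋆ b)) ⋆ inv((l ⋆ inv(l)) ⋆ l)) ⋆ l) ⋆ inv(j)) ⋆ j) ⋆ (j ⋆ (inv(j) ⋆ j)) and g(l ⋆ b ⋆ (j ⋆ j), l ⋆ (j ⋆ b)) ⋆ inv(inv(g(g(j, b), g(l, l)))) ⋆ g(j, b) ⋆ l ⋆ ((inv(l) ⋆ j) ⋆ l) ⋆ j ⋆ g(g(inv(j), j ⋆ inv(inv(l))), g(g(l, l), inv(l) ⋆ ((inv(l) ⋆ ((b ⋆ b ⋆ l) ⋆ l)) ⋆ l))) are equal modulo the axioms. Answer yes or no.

Answer: yes — both canonical forms are g(b ⋆ j ⋆ j ⋆ l, b ⋆ j ⋆ l) ⋆ g(g(inv(j), j ⋆ l), g(g(l, l), b ⋆ b ⋆ l)) ⋆ g(g(j, b), g(l, l)) ⋆ g(j, b) ⋆ j ⋆ j ⋆ l

Derivation:
Left:  (l ⋆ g((l ⋆ j) ⋆ b ⋆ j, j ⋆ l ⋆ b)) ⋆ j ⋆ g(j, b) ⋆ g(g(j, b), g(l, l)) ⋆ ((((g(g(inv(j), j ⋆ l), g(g(l, l), (b ⋆ l) ⋆ b)) ⋆ inv((l ⋆ inv(l)) ⋆ l)) ⋆ l) ⋆ inv(j)) ⋆ j) ⋆ (j ⋆ (inv(j) ⋆ j))
  Push inv inside:  distribute inv over ⋆ and collapse double inv
  Collect:  l ⋆ g(b ⋆ j ⋆ j ⋆ l, b ⋆ j ⋆ l) ⋆ j ⋆ j ⋆ g(j, b) ⋆ g(g(j, b), g(l, l)) ⋆ g(g(inv(j), j ⋆ l), g(g(l, l), b ⋆ b ⋆ l))
  Order the arguments:  g(b ⋆ j ⋆ j ⋆ l, b ⋆ j ⋆ l) ⋆ g(g(inv(j), j ⋆ l), g(g(l, l), b ⋆ b ⋆ l)) ⋆ g(g(j, b), g(l, l)) ⋆ g(j, b) ⋆ j ⋆ j ⋆ l
Right:  g(l ⋆ b ⋆ (j ⋆ j), l ⋆ (j ⋆ b)) ⋆ inv(inv(g(g(j, b), g(l, l)))) ⋆ g(j, b) ⋆ l ⋆ ((inv(l) ⋆ j) ⋆ l) ⋆ j ⋆ g(g(inv(j), j ⋆ inv(inv(l))), g(g(l, l), inv(l) ⋆ ((inv(l) ⋆ ((b ⋆ b ⋆ l) ⋆ l)) ⋆ l)))
  Push inv inside:  distribute inv over ⋆ and collapse double inv
  Combine occurrences:  g(b ⋆ j ⋆ j ⋆ l, b ⋆ j ⋆ l) ⋆ g(g(j, b), g(l, l)) ⋆ g(j, b) ⋆ l ⋆ j ⋆ j ⋆ g(g(inv(j), j ⋆ l), g(g(l, l), b ⋆ b ⋆ l))
  Order the arguments:  g(b ⋆ j ⋆ j ⋆ l, b ⋆ j ⋆ l) ⋆ g(g(inv(j), j ⋆ l), g(g(l, l), b ⋆ b ⋆ l)) ⋆ g(g(j, b), g(l, l)) ⋆ g(j, b) ⋆ j ⋆ j ⋆ l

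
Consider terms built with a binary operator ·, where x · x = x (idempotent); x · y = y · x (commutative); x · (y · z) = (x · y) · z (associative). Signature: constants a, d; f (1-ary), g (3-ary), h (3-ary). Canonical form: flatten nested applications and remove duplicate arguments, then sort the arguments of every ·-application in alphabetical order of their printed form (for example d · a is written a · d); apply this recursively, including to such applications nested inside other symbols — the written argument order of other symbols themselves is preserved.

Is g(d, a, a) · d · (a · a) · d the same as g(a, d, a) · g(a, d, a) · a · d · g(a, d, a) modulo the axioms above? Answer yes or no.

Left:  g(d, a, a) · d · (a · a) · d
  Un-nest:  g(d, a, a) · d · a · a · d
  Deduplicate:  drop duplicate a, d
  Sort arguments:  a · d · g(d, a, a)
Right:  g(a, d, a) · g(a, d, a) · a · d · g(a, d, a)
  Drop duplicates:  drop duplicate g(a, d, a), g(a, d, a)
  Sort:  a · d · g(a, d, a)

Answer: no — a · d · g(d, a, a) vs a · d · g(a, d, a)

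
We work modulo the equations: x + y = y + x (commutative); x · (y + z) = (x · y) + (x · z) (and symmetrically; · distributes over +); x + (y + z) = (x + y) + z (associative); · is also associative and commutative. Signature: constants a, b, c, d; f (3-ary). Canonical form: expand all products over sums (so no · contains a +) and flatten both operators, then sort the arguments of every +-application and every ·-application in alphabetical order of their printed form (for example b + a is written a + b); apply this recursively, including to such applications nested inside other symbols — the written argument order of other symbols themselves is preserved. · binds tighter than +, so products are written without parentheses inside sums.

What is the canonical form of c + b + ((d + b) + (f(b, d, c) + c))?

Merge nested applications:  c + b + d + b + f(b, d, c) + c
Sort arguments:  b + b + c + c + d + f(b, d, c)

Answer: b + b + c + c + d + f(b, d, c)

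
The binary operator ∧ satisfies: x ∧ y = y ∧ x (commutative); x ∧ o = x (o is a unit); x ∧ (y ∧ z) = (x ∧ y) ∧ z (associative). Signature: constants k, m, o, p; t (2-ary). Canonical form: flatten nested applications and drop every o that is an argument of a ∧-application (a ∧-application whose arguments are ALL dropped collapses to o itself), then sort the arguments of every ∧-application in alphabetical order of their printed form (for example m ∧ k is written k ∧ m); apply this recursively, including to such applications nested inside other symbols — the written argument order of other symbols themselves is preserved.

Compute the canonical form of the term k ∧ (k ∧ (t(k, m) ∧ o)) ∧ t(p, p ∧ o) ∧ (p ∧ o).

Answer: k ∧ k ∧ p ∧ t(k, m) ∧ t(p, p)

Derivation:
Flatten:  k ∧ k ∧ t(k, m) ∧ o ∧ t(p, p ∧ o) ∧ p ∧ o
Canonicalize subterm:  t(p, p ∧ o)  →  t(p, p)
Unit:  drop o (×2)
Sort arguments:  k ∧ k ∧ p ∧ t(k, m) ∧ t(p, p)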